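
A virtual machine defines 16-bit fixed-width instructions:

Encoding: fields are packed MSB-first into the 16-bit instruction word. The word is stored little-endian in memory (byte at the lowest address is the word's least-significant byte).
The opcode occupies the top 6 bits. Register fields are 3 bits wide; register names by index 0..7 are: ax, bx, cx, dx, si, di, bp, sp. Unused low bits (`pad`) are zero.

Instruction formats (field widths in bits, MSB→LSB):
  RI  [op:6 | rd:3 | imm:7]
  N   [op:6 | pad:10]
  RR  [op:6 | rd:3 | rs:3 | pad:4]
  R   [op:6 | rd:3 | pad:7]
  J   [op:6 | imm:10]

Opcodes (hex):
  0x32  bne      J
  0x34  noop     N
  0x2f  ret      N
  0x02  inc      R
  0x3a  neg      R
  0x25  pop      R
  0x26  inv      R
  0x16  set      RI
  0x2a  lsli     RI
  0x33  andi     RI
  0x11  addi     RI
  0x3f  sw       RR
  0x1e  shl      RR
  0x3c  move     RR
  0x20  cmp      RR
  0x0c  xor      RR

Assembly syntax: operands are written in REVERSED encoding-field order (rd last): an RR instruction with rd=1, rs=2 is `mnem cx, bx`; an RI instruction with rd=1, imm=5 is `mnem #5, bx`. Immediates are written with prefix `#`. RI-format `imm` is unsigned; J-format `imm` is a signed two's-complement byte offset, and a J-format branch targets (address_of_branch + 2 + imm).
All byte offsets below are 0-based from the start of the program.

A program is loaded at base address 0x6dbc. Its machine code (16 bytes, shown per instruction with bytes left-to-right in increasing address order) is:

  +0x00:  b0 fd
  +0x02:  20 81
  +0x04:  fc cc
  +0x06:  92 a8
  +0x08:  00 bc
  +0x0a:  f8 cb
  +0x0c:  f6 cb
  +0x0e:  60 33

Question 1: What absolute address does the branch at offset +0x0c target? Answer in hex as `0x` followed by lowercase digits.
0x6dc0

@+0c  little-endian(f6 cb) = 0xcbf6
  op=0xcbf6>>10=0x32 ⇒ bne (J)
  imm: (w>>0)&0x3ff=0x3f6 (s10→-10) → #-10
  target = base 0x6dbc + off 0x0c + 2 + imm -10 = 0x6dc0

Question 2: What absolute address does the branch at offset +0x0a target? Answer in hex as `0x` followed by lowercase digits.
[0a] f8 cb → 0xcbf8
  op=0xcbf8>>10=0x32 ⇒ bne (J)
  imm: (w>>0)&0x3ff=0x3f8 (s10→-8) → #-8
  target = base 0x6dbc + off 0x0a + 2 + imm -8 = 0x6dc0

0x6dc0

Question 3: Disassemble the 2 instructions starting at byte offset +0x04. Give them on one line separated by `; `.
andi #124, bx; lsli #18, bx

+0x04: fc cc ⇒ word 0xccfc (little)
  opcode bits[15:10]=0x33: andi/RI
  rd: (w>>7)&0x7=0x1 → bx
  imm: (w>>0)&0x7f=0x7c → #124
+0x06: 92 a8 ⇒ word 0xa892 (little)
  opcode bits[15:10]=0x2a: lsli/RI
  rd: (w>>7)&0x7=0x1 → bx
  imm: (w>>0)&0x7f=0x12 → #18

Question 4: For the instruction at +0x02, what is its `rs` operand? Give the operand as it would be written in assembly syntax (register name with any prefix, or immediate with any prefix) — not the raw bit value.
@+02  little-endian(20 81) = 0x8120
  opcode bits[15:10]=0x20: cmp/RR
  rd: (w>>7)&0x7=0x2 → cx
  rs: (w>>4)&0x7=0x2 → cx

cx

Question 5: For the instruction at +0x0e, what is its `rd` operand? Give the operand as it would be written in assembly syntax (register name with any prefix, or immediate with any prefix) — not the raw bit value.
[0e] 60 33 → 0x3360
  opcode bits[15:10]=0xc: xor/RR
  [9:7] rd=6 = bp
  [6:4] rs=6 = bp

bp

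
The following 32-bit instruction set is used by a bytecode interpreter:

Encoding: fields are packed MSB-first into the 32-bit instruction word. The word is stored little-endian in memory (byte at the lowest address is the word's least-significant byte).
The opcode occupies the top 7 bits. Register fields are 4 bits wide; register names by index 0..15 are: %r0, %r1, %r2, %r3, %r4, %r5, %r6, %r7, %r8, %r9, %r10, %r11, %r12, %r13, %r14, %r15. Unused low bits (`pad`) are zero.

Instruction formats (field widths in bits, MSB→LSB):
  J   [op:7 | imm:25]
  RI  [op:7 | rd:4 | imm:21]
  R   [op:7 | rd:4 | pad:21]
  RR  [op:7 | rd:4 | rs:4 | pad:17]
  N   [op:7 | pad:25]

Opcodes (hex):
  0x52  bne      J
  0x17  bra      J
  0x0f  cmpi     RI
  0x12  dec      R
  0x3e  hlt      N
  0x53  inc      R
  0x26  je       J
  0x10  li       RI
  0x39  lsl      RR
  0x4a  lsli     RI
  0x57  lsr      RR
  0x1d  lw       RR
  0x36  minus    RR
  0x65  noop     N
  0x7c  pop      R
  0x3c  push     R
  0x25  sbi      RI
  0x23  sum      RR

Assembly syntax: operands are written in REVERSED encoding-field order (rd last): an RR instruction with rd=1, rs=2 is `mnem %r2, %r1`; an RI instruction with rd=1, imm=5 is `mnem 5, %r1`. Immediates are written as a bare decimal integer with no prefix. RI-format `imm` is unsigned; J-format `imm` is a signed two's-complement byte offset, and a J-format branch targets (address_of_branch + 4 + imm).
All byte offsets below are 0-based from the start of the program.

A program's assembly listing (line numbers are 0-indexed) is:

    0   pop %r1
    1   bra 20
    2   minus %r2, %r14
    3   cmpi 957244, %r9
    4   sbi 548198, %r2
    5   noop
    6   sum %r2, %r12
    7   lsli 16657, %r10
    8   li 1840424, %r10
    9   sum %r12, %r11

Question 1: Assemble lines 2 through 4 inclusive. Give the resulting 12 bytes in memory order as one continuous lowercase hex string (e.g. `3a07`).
L2: minus op=0x36:7|rd=14:4|rs=2:4|pad=0:17 ⇒ 0x6dc40000 ⇒ little 00 00 c4 6d
L3: cmpi op=0xf:7|rd=9:4|imm=957244:21 ⇒ 0x1f2e9b3c ⇒ little 3c 9b 2e 1f
L4: sbi op=0x25:7|rd=2:4|imm=548198:21 ⇒ 0x4a485d66 ⇒ little 66 5d 48 4a

0000c46d3c9b2e1f665d484a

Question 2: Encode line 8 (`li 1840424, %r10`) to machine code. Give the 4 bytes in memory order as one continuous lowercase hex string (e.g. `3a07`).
line 8 (li): pack op=0x10:7|rd=10:4|imm=1840424:21 = 0x215c1528; little→ 28 15 5c 21

28155c21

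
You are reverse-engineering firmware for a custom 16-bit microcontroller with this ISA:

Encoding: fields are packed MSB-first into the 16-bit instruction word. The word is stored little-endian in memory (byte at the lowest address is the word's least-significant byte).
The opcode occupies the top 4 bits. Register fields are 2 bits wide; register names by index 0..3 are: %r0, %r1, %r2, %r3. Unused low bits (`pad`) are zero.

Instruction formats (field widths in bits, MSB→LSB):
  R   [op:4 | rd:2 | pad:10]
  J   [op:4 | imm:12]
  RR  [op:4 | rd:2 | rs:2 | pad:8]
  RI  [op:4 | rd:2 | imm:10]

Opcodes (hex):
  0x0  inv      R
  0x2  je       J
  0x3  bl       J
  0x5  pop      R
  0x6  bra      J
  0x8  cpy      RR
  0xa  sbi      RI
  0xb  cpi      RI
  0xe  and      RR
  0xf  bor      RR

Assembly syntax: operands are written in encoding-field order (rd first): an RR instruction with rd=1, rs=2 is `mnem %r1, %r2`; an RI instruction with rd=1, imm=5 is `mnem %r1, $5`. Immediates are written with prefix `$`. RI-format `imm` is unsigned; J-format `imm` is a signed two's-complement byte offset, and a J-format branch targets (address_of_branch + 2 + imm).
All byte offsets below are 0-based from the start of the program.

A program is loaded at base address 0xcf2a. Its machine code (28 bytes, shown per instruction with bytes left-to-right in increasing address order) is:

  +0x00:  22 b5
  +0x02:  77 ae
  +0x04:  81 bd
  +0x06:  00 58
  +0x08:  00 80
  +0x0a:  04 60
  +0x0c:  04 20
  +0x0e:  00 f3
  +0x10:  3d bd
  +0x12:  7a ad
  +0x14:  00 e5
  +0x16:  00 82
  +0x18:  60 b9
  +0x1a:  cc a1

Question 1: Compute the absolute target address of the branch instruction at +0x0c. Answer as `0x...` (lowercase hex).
0xcf3c

[0c] 04 20 → 0x2004
  top 4b → 0x2 → je [J]
  [11:0] imm=4 = $4
  target = base 0xcf2a + off 0x0c + 2 + imm 4 = 0xcf3c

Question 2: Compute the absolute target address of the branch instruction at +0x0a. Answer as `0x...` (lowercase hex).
off 0x0a: read 04 60 as little → 0x6004
  opcode bits[15:12]=0x6: bra/J
  [11:0] imm=4 = $4
  target = base 0xcf2a + off 0x0a + 2 + imm 4 = 0xcf3a

0xcf3a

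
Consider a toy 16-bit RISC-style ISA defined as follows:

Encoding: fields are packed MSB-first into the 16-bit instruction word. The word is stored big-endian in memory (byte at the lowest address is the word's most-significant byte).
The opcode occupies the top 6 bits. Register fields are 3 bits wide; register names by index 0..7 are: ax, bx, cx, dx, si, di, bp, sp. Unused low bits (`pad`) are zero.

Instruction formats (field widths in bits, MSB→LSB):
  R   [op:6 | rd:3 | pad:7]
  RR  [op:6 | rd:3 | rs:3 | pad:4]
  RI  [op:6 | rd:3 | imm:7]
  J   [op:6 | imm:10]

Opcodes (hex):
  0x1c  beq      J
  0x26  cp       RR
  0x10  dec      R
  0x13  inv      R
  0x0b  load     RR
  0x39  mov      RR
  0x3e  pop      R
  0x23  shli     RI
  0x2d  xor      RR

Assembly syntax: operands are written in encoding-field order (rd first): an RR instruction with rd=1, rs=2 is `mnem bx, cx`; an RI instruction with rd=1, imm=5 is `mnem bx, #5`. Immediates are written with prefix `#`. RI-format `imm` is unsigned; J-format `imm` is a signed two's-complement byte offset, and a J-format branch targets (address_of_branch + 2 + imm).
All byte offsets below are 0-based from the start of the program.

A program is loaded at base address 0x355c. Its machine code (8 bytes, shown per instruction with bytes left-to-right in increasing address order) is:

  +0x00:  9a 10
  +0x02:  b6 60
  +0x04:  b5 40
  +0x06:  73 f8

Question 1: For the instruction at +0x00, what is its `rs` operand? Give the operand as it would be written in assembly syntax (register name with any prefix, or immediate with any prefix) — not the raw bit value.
bx

[00] 9a 10 → 0x9a10
  op=0x9a10>>10=0x26 ⇒ cp (RR)
  [9:7] rd=4 = si
  [6:4] rs=1 = bx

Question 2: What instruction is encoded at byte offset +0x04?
off 0x04: read b5 40 as big → 0xb540
  top 6b → 0x2d → xor [RR]
  [9:7] rd=2 = cx
  [6:4] rs=4 = si

xor cx, si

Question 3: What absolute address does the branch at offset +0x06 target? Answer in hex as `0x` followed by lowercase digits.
+0x06: 73 f8 ⇒ word 0x73f8 (big)
  op=0x73f8>>10=0x1c ⇒ beq (J)
  imm: (w>>0)&0x3ff=0x3f8 (s10→-8) → #-8
  target = base 0x355c + off 0x06 + 2 + imm -8 = 0x355c

0x355c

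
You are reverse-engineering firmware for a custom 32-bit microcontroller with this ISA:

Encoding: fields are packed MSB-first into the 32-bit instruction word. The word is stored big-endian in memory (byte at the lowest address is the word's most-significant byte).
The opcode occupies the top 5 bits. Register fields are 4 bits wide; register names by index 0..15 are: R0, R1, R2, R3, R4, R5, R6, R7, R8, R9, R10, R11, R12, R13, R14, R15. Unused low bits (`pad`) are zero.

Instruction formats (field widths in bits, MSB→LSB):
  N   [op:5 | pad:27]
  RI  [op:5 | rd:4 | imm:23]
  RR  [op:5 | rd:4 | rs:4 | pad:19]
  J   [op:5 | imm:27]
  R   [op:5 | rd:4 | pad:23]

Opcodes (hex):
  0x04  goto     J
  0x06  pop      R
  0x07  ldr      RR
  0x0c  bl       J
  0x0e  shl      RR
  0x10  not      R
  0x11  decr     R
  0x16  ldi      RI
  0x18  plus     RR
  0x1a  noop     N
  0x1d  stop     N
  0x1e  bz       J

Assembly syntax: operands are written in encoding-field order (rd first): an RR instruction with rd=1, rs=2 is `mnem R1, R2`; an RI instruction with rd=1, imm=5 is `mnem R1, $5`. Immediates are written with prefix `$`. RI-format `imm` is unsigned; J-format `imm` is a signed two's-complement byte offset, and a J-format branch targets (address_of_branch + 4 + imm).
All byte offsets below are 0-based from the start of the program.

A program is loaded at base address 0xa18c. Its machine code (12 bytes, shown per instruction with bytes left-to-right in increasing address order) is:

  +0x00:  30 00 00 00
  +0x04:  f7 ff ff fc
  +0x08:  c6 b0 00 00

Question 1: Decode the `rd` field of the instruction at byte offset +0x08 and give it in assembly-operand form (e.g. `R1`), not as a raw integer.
off 0x08: read c6 b0 00 00 as big → 0xc6b00000
  op=0xc6b00000>>27=0x18 ⇒ plus (RR)
  rd: (w>>23)&0xf=0xd → R13
  rs: (w>>19)&0xf=0x6 → R6

R13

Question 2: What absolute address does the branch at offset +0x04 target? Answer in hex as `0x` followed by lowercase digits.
0xa190

+0x04: f7 ff ff fc ⇒ word 0xf7fffffc (big)
  top 5b → 0x1e → bz [J]
  imm@[26:0]=0x7fffffc (s27→-4) ⇒ $-4
  target = base 0xa18c + off 0x04 + 4 + imm -4 = 0xa190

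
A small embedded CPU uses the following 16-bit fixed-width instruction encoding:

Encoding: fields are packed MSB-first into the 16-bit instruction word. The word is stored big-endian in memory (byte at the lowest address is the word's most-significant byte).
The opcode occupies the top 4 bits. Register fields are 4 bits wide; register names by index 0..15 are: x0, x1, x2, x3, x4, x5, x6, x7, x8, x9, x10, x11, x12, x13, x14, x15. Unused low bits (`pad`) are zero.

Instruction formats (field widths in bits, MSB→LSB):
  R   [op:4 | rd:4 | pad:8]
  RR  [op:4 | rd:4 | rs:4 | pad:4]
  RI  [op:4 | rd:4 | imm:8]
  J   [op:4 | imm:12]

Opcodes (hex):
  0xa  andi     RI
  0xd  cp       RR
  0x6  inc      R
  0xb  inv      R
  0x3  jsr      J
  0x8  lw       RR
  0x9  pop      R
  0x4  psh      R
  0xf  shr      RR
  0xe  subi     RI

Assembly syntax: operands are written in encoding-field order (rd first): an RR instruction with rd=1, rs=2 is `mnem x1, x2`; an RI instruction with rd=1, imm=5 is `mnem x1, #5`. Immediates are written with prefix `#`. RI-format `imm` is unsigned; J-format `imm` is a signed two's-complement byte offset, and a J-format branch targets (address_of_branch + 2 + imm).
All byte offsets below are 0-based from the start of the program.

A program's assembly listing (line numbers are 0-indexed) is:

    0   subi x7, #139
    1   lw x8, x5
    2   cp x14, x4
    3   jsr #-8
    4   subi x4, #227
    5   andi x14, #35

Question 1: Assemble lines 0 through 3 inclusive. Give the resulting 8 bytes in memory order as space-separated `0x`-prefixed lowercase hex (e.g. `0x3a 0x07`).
L0: subi op=0xe:4|rd=7:4|imm=139:8 ⇒ 0xe78b ⇒ big e7 8b
L1: lw op=0x8:4|rd=8:4|rs=5:4|pad=0:4 ⇒ 0x8850 ⇒ big 88 50
L2: cp op=0xd:4|rd=14:4|rs=4:4|pad=0:4 ⇒ 0xde40 ⇒ big de 40
L3: jsr op=0x3:4|imm=-8:12 ⇒ 0x3ff8 ⇒ big 3f f8

0xe7 0x8b 0x88 0x50 0xde 0x40 0x3f 0xf8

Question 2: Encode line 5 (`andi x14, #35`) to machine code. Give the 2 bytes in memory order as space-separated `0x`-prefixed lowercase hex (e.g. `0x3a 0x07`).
0xae 0x23

line 5 (andi): pack op=0xa:4|rd=14:4|imm=35:8 = 0xae23; big→ ae 23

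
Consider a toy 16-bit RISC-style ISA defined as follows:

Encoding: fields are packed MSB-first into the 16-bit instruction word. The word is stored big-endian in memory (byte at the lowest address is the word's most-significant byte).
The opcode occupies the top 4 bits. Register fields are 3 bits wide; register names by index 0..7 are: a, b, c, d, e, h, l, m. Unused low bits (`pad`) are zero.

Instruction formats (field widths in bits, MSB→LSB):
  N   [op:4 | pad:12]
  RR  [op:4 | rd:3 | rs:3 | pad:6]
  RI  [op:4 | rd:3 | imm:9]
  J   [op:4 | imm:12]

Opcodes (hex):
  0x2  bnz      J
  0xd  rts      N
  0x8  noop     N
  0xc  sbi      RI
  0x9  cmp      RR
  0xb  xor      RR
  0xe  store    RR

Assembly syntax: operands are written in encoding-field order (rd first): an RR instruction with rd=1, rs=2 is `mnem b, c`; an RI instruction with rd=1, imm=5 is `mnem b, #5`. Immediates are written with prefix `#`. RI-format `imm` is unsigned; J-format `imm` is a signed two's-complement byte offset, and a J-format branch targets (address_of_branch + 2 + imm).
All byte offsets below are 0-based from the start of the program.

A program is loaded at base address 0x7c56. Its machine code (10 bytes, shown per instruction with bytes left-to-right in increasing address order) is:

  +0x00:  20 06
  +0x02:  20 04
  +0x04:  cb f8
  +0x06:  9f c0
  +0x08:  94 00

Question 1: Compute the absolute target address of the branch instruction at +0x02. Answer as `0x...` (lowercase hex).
0x7c5e

+0x02: 20 04 ⇒ word 0x2004 (big)
  op=0x2004>>12=0x2 ⇒ bnz (J)
  imm: (w>>0)&0xfff=0x4 → #4
  target = base 0x7c56 + off 0x02 + 2 + imm 4 = 0x7c5e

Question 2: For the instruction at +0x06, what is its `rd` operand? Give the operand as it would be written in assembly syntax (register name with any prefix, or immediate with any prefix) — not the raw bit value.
m

@+06  big-endian(9f c0) = 0x9fc0
  opcode bits[15:12]=0x9: cmp/RR
  rd: (w>>9)&0x7=0x7 → m
  rs: (w>>6)&0x7=0x7 → m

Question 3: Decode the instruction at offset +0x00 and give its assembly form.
[00] 20 06 → 0x2006
  op=0x2006>>12=0x2 ⇒ bnz (J)
  imm: (w>>0)&0xfff=0x6 → #6

bnz #6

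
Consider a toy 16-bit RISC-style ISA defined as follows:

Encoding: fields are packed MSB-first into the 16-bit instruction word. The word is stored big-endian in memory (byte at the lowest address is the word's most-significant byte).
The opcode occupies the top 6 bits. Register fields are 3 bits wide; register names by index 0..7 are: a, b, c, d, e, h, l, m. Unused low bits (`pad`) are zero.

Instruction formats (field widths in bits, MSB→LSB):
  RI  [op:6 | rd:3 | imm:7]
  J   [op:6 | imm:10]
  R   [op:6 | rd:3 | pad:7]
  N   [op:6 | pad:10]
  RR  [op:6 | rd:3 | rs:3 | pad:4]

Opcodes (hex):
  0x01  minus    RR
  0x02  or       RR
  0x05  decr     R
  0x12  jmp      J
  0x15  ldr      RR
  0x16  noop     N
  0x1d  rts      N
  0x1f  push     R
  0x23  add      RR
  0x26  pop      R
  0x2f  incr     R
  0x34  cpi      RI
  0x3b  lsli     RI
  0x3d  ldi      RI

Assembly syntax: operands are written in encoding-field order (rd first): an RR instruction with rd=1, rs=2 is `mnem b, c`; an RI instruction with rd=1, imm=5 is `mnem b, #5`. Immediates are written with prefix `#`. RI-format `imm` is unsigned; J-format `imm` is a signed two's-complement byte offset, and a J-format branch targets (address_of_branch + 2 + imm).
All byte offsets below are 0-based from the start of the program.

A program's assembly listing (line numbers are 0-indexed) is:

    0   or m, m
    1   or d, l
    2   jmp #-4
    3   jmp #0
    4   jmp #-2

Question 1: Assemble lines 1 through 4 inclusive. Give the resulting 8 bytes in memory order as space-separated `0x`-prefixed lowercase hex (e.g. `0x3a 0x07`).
L1: or op=0x2:6|rd=3:3|rs=6:3|pad=0:4 ⇒ 0x09e0 ⇒ big 09 e0
L2: jmp op=0x12:6|imm=-4:10 ⇒ 0x4bfc ⇒ big 4b fc
L3: jmp op=0x12:6|imm=0:10 ⇒ 0x4800 ⇒ big 48 00
L4: jmp op=0x12:6|imm=-2:10 ⇒ 0x4bfe ⇒ big 4b fe

0x09 0xe0 0x4b 0xfc 0x48 0x00 0x4b 0xfe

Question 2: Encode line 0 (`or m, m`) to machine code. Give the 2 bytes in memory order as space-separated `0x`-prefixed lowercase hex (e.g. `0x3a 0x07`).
0x0b 0xf0

0. or fields op=0x2:6|rd=7:3|rs=7:3|pad=0:4 → word 0bf0h → 0b f0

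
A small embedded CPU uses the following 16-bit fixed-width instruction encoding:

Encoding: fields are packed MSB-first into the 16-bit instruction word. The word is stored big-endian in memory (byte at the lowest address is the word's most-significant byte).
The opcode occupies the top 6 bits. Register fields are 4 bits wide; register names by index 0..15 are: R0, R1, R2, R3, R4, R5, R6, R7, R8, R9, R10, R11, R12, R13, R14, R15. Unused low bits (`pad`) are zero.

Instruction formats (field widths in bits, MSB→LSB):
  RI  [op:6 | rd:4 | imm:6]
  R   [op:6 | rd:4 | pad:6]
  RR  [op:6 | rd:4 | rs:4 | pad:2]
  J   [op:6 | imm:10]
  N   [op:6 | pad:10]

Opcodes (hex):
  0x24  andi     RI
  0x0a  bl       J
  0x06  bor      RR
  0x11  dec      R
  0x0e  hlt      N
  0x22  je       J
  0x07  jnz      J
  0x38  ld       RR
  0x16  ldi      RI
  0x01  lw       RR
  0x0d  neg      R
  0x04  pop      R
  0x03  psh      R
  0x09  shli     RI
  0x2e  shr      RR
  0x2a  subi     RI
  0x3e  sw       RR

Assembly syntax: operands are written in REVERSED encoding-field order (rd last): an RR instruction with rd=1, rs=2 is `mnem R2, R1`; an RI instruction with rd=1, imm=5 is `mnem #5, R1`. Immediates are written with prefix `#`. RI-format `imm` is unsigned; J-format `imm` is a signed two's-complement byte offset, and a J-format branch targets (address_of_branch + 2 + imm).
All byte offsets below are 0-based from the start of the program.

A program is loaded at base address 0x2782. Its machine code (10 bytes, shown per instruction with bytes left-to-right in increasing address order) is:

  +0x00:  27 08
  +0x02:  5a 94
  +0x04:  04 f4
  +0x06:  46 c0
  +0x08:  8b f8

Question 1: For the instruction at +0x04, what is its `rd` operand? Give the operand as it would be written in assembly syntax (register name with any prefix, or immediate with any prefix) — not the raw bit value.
+0x04: 04 f4 ⇒ word 0x04f4 (big)
  top 6b → 0x1 → lw [RR]
  rd@[9:6]=0x3 ⇒ R3
  rs@[5:2]=0xd ⇒ R13

R3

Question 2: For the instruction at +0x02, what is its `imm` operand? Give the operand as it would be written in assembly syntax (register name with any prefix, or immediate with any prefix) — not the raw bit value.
+0x02: 5a 94 ⇒ word 0x5a94 (big)
  top 6b → 0x16 → ldi [RI]
  [9:6] rd=10 = R10
  [5:0] imm=20 = #20

#20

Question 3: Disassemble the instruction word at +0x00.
shli #8, R12

off 0x00: read 27 08 as big → 0x2708
  top 6b → 0x9 → shli [RI]
  rd@[9:6]=0xc ⇒ R12
  imm@[5:0]=0x8 ⇒ #8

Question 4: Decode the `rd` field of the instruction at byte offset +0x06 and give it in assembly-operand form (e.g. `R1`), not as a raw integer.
R11

[06] 46 c0 → 0x46c0
  opcode bits[15:10]=0x11: dec/R
  rd: (w>>6)&0xf=0xb → R11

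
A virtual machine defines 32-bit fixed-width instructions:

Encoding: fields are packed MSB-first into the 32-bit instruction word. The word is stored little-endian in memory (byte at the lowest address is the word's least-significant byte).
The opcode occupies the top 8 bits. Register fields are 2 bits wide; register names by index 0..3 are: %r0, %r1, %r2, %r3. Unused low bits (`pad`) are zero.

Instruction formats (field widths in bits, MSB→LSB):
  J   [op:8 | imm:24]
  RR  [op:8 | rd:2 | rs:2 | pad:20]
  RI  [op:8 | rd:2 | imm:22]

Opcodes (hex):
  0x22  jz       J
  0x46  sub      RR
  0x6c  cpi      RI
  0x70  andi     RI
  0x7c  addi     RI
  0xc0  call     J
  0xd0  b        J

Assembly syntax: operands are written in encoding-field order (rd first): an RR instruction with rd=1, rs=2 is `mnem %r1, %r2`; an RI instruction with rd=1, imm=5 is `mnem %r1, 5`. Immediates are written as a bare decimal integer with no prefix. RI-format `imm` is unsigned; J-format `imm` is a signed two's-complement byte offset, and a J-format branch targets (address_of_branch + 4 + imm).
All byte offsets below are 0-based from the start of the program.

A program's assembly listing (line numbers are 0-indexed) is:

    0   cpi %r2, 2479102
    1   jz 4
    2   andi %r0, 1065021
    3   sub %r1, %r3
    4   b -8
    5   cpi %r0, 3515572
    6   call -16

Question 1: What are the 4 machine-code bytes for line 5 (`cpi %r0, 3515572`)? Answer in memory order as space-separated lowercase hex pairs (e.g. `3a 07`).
L5: cpi op=0x6c:8|rd=0:2|imm=3515572:22 ⇒ 0x6c35a4b4 ⇒ little b4 a4 35 6c

b4 a4 35 6c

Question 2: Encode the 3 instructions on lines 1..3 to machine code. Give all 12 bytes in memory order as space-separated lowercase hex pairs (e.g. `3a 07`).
04 00 00 22 3d 40 10 70 00 00 70 46

L1: jz op=0x22:8|imm=4:24 ⇒ 0x22000004 ⇒ little 04 00 00 22
L2: andi op=0x70:8|rd=0:2|imm=1065021:22 ⇒ 0x7010403d ⇒ little 3d 40 10 70
L3: sub op=0x46:8|rd=1:2|rs=3:2|pad=0:20 ⇒ 0x46700000 ⇒ little 00 00 70 46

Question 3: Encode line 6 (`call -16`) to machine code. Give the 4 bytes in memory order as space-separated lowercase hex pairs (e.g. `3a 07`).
line 6 (call): pack op=0xc0:8|imm=-16:24 = 0xc0fffff0; little→ f0 ff ff c0

f0 ff ff c0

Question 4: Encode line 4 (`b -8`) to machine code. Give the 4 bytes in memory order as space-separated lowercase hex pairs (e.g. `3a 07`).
f8 ff ff d0

line 4 (b): pack op=0xd0:8|imm=-8:24 = 0xd0fffff8; little→ f8 ff ff d0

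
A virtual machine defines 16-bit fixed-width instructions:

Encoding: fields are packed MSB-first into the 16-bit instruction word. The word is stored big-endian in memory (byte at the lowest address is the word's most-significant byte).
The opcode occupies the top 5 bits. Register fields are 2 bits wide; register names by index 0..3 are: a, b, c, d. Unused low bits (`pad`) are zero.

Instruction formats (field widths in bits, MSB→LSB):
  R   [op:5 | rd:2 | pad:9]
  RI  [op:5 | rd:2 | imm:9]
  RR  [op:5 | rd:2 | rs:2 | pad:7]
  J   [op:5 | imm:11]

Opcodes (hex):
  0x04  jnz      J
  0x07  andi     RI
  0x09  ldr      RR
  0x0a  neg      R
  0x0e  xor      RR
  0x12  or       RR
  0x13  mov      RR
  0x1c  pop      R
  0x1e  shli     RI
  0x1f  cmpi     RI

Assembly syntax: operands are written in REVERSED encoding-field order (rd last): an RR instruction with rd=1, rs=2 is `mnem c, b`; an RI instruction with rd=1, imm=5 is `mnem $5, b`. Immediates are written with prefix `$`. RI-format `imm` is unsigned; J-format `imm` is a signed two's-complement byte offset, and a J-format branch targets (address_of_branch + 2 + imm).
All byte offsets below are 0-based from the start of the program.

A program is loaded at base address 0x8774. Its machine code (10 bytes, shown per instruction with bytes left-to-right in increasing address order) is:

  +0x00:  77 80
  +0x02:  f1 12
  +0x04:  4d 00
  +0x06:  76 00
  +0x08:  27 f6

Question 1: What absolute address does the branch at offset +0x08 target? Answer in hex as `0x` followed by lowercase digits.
[08] 27 f6 → 0x27f6
  opcode bits[15:11]=0x4: jnz/J
  [10:0] imm=2038 (s11→-10) = $-10
  target = base 0x8774 + off 0x08 + 2 + imm -10 = 0x8774

0x8774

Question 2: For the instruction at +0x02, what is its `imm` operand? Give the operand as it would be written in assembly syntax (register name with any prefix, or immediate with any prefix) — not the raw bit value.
off 0x02: read f1 12 as big → 0xf112
  op=0xf112>>11=0x1e ⇒ shli (RI)
  rd: (w>>9)&0x3=0x0 → a
  imm: (w>>0)&0x1ff=0x112 → $274

$274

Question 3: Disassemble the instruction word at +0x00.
xor d, d

off 0x00: read 77 80 as big → 0x7780
  top 5b → 0xe → xor [RR]
  [10:9] rd=3 = d
  [8:7] rs=3 = d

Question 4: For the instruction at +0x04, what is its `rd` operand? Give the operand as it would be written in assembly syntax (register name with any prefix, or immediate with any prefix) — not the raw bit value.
[04] 4d 00 → 0x4d00
  op=0x4d00>>11=0x9 ⇒ ldr (RR)
  [10:9] rd=2 = c
  [8:7] rs=2 = c

c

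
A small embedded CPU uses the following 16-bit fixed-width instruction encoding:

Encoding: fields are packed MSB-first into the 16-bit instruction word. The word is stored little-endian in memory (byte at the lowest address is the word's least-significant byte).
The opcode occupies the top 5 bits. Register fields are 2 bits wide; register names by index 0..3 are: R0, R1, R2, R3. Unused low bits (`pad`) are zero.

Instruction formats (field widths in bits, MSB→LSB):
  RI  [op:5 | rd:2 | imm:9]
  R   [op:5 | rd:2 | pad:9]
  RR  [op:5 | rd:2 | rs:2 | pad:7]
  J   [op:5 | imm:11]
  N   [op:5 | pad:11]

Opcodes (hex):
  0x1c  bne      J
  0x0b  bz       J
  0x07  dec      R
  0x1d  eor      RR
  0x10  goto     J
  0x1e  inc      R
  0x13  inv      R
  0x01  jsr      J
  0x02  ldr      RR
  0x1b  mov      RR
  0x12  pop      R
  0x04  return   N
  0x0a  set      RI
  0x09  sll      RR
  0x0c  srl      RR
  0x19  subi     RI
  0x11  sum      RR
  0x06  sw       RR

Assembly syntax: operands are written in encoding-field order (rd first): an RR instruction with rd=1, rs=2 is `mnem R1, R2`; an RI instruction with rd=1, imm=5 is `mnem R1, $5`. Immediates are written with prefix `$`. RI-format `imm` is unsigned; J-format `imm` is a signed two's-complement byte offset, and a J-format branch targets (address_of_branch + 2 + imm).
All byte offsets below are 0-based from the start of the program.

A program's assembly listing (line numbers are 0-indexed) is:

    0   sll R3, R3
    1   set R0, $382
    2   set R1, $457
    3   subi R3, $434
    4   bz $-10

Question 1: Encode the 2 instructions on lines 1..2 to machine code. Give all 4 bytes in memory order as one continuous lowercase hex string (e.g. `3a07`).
7e51c953

L1: set op=0xa:5|rd=0:2|imm=382:9 ⇒ 0x517e ⇒ little 7e 51
L2: set op=0xa:5|rd=1:2|imm=457:9 ⇒ 0x53c9 ⇒ little c9 53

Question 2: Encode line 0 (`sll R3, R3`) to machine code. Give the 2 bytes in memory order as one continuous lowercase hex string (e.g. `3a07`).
804f

0. sll fields op=0x9:5|rd=3:2|rs=3:2|pad=0:7 → word 4f80h → 80 4f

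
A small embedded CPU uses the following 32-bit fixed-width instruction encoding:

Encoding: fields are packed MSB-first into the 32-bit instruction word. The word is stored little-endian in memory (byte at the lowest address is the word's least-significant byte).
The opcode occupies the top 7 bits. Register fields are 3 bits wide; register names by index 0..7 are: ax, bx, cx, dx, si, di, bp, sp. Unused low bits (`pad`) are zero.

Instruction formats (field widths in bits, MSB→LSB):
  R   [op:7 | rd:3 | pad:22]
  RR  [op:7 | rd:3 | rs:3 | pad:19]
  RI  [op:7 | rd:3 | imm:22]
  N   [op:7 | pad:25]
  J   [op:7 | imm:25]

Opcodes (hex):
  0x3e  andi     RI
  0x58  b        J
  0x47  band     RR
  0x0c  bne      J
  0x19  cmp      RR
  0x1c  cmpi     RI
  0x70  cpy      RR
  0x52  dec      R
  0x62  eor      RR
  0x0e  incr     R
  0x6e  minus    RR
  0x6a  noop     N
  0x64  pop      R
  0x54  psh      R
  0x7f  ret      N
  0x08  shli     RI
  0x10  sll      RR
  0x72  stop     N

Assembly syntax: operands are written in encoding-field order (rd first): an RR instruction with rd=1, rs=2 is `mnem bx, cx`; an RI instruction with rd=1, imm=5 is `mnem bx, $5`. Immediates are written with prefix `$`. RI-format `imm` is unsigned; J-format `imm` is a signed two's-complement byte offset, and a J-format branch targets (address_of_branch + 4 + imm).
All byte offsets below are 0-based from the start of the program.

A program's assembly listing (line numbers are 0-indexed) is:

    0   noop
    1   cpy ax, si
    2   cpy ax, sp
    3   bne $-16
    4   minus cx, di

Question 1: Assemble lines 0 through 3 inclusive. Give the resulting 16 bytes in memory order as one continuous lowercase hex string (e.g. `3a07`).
line 0 (noop): pack op=0x6a:7|pad=0:25 = 0xd4000000; little→ 00 00 00 d4
line 1 (cpy): pack op=0x70:7|rd=0:3|rs=4:3|pad=0:19 = 0xe0200000; little→ 00 00 20 e0
line 2 (cpy): pack op=0x70:7|rd=0:3|rs=7:3|pad=0:19 = 0xe0380000; little→ 00 00 38 e0
line 3 (bne): pack op=0xc:7|imm=-16:25 = 0x19fffff0; little→ f0 ff ff 19

000000d4000020e0000038e0f0ffff19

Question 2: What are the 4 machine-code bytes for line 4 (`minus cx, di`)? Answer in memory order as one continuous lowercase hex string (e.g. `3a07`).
0000a8dc

line 4 (minus): pack op=0x6e:7|rd=2:3|rs=5:3|pad=0:19 = 0xdca80000; little→ 00 00 a8 dc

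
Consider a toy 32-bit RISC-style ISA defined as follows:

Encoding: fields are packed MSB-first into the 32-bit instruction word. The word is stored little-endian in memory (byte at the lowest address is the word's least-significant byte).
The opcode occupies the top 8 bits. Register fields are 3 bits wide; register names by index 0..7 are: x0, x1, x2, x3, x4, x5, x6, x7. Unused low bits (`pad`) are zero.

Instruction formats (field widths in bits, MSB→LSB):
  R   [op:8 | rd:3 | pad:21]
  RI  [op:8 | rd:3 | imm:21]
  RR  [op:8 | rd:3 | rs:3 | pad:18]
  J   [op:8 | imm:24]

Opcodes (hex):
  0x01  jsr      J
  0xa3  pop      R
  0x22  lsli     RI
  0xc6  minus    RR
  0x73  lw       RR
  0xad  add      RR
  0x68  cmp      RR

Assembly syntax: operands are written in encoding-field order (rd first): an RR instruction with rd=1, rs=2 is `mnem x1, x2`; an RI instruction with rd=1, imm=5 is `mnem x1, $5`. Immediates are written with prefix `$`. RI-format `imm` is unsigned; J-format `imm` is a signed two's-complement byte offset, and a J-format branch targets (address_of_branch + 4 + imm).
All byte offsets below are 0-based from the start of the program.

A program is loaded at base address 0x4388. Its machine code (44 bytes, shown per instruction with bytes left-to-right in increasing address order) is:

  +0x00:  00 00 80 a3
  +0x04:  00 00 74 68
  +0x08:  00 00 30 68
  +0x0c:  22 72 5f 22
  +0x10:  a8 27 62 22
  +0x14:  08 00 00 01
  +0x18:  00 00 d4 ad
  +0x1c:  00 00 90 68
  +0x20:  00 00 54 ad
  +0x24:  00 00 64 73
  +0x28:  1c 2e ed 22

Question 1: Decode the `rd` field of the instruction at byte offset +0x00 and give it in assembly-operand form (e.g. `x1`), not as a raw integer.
@+00  little-endian(00 00 80 a3) = 0xa3800000
  top 8b → 0xa3 → pop [R]
  [23:21] rd=4 = x4

x4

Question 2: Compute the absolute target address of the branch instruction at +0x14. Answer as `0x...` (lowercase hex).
[14] 08 00 00 01 → 0x01000008
  top 8b → 0x1 → jsr [J]
  imm: (w>>0)&0xffffff=0x8 → $8
  target = base 0x4388 + off 0x14 + 4 + imm 8 = 0x43a8

0x43a8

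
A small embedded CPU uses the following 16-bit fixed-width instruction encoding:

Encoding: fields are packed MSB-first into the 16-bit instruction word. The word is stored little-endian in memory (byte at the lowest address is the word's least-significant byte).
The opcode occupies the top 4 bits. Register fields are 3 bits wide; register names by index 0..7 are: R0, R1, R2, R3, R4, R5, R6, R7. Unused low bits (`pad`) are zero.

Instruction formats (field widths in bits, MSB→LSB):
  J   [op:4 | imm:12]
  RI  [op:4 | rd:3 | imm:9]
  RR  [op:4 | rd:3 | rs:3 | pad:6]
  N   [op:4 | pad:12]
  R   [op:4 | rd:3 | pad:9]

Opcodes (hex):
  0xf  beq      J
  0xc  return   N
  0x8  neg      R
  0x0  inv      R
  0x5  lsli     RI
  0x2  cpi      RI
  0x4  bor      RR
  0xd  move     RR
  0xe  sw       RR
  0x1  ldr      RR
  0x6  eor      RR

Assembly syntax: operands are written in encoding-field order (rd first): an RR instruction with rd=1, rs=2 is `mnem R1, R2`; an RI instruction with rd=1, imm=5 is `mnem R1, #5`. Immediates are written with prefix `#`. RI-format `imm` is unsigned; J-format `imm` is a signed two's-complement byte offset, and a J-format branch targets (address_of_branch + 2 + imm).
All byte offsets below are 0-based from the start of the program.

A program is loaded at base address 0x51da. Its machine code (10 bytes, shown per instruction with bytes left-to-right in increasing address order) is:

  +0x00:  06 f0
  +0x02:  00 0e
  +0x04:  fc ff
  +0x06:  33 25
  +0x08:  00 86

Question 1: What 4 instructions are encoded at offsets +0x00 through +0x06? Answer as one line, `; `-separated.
beq #6; inv R7; beq #-4; cpi R2, #307

@+00  little-endian(06 f0) = 0xf006
  opcode bits[15:12]=0xf: beq/J
  [11:0] imm=6 = #6
@+02  little-endian(00 0e) = 0x0e00
  opcode bits[15:12]=0x0: inv/R
  [11:9] rd=7 = R7
@+04  little-endian(fc ff) = 0xfffc
  opcode bits[15:12]=0xf: beq/J
  [11:0] imm=4092 (s12→-4) = #-4
@+06  little-endian(33 25) = 0x2533
  opcode bits[15:12]=0x2: cpi/RI
  [11:9] rd=2 = R2
  [8:0] imm=307 = #307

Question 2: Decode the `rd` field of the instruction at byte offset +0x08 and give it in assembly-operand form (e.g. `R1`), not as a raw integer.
+0x08: 00 86 ⇒ word 0x8600 (little)
  top 4b → 0x8 → neg [R]
  rd: (w>>9)&0x7=0x3 → R3

R3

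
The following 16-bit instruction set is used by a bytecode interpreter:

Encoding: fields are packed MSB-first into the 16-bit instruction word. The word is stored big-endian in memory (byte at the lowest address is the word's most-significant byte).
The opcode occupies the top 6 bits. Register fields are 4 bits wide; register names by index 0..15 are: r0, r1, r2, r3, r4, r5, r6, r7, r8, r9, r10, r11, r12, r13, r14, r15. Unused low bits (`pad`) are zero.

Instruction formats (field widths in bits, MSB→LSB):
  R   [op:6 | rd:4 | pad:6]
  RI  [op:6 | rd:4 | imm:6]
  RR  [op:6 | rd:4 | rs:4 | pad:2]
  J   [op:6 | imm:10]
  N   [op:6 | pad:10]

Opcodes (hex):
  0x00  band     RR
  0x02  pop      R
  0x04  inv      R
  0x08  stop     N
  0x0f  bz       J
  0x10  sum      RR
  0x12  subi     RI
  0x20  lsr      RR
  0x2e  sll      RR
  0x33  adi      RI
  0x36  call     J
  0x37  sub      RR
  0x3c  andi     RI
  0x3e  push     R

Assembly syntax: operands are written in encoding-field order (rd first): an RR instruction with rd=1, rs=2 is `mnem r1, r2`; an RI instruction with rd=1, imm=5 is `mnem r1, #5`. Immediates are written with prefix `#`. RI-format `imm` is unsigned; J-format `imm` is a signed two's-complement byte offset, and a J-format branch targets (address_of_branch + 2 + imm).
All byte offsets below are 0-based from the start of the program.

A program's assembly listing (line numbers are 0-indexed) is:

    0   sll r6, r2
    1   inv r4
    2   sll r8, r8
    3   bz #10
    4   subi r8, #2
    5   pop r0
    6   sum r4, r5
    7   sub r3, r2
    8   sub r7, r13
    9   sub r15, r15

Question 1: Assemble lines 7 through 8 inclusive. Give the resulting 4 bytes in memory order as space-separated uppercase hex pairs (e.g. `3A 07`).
line 7 (sub): pack op=0x37:6|rd=3:4|rs=2:4|pad=0:2 = 0xdcc8; big→ dc c8
line 8 (sub): pack op=0x37:6|rd=7:4|rs=13:4|pad=0:2 = 0xddf4; big→ dd f4

DC C8 DD F4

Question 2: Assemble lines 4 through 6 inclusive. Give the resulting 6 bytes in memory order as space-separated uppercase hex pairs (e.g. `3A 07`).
line 4 (subi): pack op=0x12:6|rd=8:4|imm=2:6 = 0x4a02; big→ 4a 02
line 5 (pop): pack op=0x2:6|rd=0:4|pad=0:6 = 0x0800; big→ 08 00
line 6 (sum): pack op=0x10:6|rd=4:4|rs=5:4|pad=0:2 = 0x4114; big→ 41 14

4A 02 08 00 41 14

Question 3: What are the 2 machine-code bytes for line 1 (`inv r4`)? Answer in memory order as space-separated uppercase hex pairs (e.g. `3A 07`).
11 00

L1: inv op=0x4:6|rd=4:4|pad=0:6 ⇒ 0x1100 ⇒ big 11 00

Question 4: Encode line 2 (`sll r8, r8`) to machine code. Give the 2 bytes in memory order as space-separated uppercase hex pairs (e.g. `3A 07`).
BA 20

L2: sll op=0x2e:6|rd=8:4|rs=8:4|pad=0:2 ⇒ 0xba20 ⇒ big ba 20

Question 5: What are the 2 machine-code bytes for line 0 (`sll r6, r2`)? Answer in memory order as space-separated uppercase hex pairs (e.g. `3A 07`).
B9 88

line 0 (sll): pack op=0x2e:6|rd=6:4|rs=2:4|pad=0:2 = 0xb988; big→ b9 88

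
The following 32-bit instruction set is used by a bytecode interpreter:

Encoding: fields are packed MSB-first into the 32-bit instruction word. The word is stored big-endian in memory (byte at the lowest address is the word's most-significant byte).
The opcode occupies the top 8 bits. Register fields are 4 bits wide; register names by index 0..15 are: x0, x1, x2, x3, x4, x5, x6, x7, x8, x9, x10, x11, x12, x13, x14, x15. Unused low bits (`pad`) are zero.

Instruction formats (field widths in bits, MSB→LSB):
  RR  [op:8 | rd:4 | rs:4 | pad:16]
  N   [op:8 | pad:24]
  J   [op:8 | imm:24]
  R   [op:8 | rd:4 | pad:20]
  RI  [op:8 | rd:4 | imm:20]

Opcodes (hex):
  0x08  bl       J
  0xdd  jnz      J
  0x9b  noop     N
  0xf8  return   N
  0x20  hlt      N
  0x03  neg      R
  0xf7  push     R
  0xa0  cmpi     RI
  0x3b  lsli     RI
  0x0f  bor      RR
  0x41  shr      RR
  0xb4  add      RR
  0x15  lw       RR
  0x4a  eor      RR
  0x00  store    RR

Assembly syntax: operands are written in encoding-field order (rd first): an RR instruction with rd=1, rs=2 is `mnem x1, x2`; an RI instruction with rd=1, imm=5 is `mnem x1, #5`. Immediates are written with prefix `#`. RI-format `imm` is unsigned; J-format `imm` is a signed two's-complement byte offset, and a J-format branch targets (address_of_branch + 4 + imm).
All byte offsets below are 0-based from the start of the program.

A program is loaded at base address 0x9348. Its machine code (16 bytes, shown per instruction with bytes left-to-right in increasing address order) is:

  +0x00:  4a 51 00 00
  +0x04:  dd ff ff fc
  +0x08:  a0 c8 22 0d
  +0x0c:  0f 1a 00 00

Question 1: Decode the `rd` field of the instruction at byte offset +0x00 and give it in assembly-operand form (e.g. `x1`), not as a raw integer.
x5

off 0x00: read 4a 51 00 00 as big → 0x4a510000
  top 8b → 0x4a → eor [RR]
  rd@[23:20]=0x5 ⇒ x5
  rs@[19:16]=0x1 ⇒ x1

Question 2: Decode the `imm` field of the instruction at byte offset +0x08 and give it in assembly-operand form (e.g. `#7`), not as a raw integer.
@+08  big-endian(a0 c8 22 0d) = 0xa0c8220d
  top 8b → 0xa0 → cmpi [RI]
  [23:20] rd=12 = x12
  [19:0] imm=533005 = #533005

#533005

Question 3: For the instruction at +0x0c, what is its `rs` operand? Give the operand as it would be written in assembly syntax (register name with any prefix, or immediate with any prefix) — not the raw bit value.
x10

off 0x0c: read 0f 1a 00 00 as big → 0x0f1a0000
  top 8b → 0xf → bor [RR]
  rd: (w>>20)&0xf=0x1 → x1
  rs: (w>>16)&0xf=0xa → x10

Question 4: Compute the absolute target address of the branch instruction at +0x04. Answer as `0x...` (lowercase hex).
[04] dd ff ff fc → 0xddfffffc
  top 8b → 0xdd → jnz [J]
  [23:0] imm=16777212 (s24→-4) = #-4
  target = base 0x9348 + off 0x04 + 4 + imm -4 = 0x934c

0x934c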